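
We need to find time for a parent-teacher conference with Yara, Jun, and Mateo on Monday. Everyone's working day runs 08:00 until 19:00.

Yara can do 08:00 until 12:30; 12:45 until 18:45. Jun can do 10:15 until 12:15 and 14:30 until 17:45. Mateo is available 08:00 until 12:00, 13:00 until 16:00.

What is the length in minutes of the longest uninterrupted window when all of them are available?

105

Yara ∩ Jun: 10:15-12:15, 14:30-17:45.
Yara ∩ Jun ∩ Mateo: 10:15-12:00, 14:30-16:00.
The longest is 10:15-12:00 at 105 minutes.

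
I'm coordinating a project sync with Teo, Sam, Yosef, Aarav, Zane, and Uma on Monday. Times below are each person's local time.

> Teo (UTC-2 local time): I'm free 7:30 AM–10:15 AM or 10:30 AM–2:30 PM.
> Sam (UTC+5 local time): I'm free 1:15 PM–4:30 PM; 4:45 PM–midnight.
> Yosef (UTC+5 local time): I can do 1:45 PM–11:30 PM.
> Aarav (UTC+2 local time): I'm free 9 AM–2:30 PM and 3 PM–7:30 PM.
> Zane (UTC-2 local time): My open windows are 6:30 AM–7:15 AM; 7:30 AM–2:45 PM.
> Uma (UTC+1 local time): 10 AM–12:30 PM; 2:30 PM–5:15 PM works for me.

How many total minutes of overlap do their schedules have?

285

Teo in UTC: 09:30-12:15, 12:30-16:30 (add 2h to convert from UTC-2).
Sam in UTC: 08:15-11:30, 11:45-19:00 (subtract 5h to convert from UTC+5).
Yosef in UTC: 08:45-18:30 (subtract 5h to convert from UTC+5).
Aarav in UTC: 07:00-12:30, 13:00-17:30 (subtract 2h to convert from UTC+2).
Zane in UTC: 08:30-09:15, 09:30-16:45 (add 2h to convert from UTC-2).
Uma in UTC: 09:00-11:30, 13:30-16:15 (subtract 1h to convert from UTC+1).
Teo ∩ Sam: 09:30-11:30, 11:45-12:15, 12:30-16:30.
Teo ∩ Sam ∩ Yosef: 09:30-11:30, 11:45-12:15, 12:30-16:30.
Teo ∩ Sam ∩ Yosef ∩ Aarav: 09:30-11:30, 11:45-12:15, 13:00-16:30.
Teo ∩ Sam ∩ Yosef ∩ Aarav ∩ Zane: 09:30-11:30, 11:45-12:15, 13:00-16:30.
Teo ∩ Sam ∩ Yosef ∩ Aarav ∩ Zane ∩ Uma: 09:30-11:30, 13:30-16:15.
Those are the intersection windows.
Summing the common windows: 120 + 165 = 285 minutes.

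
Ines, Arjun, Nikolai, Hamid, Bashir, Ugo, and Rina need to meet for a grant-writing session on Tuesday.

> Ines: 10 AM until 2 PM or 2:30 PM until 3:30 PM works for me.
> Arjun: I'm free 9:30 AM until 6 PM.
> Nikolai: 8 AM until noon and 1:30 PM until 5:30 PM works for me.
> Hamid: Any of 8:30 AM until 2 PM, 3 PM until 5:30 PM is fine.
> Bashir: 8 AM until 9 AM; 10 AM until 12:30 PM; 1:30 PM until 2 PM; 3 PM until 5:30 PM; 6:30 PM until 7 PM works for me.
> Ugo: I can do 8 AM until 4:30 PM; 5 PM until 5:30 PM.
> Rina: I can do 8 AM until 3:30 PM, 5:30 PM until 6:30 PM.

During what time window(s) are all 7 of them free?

10:00-12:00, 13:30-14:00, 15:00-15:30

Ines ∩ Arjun: 10:00-14:00, 14:30-15:30.
Ines ∩ Arjun ∩ Nikolai: 10:00-12:00, 13:30-14:00, 14:30-15:30.
Ines ∩ Arjun ∩ Nikolai ∩ Hamid: 10:00-12:00, 13:30-14:00, 15:00-15:30.
Ines ∩ Arjun ∩ Nikolai ∩ Hamid ∩ Bashir: 10:00-12:00, 13:30-14:00, 15:00-15:30.
Ines ∩ Arjun ∩ Nikolai ∩ Hamid ∩ Bashir ∩ Ugo: 10:00-12:00, 13:30-14:00, 15:00-15:30.
Ines ∩ Arjun ∩ Nikolai ∩ Hamid ∩ Bashir ∩ Ugo ∩ Rina: 10:00-12:00, 13:30-14:00, 15:00-15:30.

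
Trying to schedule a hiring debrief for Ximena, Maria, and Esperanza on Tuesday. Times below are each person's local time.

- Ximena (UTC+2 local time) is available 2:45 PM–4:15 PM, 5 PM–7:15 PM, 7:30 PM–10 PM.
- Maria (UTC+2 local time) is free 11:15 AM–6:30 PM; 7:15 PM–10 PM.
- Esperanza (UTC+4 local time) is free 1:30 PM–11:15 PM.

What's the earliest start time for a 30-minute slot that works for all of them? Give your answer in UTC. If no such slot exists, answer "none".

Ximena in UTC: 12:45-14:15, 15:00-17:15, 17:30-20:00 (subtract 2h to convert from UTC+2).
Maria in UTC: 09:15-16:30, 17:15-20:00 (subtract 2h to convert from UTC+2).
Esperanza in UTC: 09:30-19:15 (subtract 4h to convert from UTC+4).
Ximena ∩ Maria: 12:45-14:15, 15:00-16:30, 17:30-20:00.
Ximena ∩ Maria ∩ Esperanza: 12:45-14:15, 15:00-16:30, 17:30-19:15.
The first common window of at least 30 minutes is 12:45-14:15, so the earliest start is 12:45.

12:45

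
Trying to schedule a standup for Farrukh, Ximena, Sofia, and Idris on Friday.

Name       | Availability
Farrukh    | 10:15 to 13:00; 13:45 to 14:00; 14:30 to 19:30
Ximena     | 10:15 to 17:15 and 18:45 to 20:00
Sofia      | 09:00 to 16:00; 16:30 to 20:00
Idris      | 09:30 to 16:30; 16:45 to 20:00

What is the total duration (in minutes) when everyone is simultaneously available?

Farrukh ∩ Ximena: 10:15-13:00, 13:45-14:00, 14:30-17:15, 18:45-19:30.
Farrukh ∩ Ximena ∩ Sofia: 10:15-13:00, 13:45-14:00, 14:30-16:00, 16:30-17:15, 18:45-19:30.
Farrukh ∩ Ximena ∩ Sofia ∩ Idris: 10:15-13:00, 13:45-14:00, 14:30-16:00, 16:45-17:15, 18:45-19:30.
Summing the common windows: 165 + 15 + 90 + 30 + 45 = 345 minutes.

345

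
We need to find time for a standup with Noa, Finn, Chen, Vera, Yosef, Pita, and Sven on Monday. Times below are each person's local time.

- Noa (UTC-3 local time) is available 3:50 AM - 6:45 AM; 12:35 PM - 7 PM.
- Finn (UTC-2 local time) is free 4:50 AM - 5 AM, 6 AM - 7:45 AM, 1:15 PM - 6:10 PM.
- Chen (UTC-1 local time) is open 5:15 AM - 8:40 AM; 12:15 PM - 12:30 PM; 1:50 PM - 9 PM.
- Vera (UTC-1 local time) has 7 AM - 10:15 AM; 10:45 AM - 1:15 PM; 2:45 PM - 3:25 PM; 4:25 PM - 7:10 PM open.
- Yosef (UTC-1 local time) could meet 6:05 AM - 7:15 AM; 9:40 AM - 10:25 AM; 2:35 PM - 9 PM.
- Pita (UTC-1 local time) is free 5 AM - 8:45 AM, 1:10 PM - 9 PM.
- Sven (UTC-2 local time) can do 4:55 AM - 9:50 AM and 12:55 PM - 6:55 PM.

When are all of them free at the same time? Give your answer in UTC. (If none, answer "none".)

Noa in UTC: 06:50-09:45, 15:35-22:00 (add 3h to convert from UTC-3).
Finn in UTC: 06:50-07:00, 08:00-09:45, 15:15-20:10 (add 2h to convert from UTC-2).
Chen in UTC: 06:15-09:40, 13:15-13:30, 14:50-22:00 (add 1h to convert from UTC-1).
Vera in UTC: 08:00-11:15, 11:45-14:15, 15:45-16:25, 17:25-20:10 (add 1h to convert from UTC-1).
Yosef in UTC: 07:05-08:15, 10:40-11:25, 15:35-22:00 (add 1h to convert from UTC-1).
Pita in UTC: 06:00-09:45, 14:10-22:00 (add 1h to convert from UTC-1).
Sven in UTC: 06:55-11:50, 14:55-20:55 (add 2h to convert from UTC-2).
Noa ∩ Finn: 06:50-07:00, 08:00-09:45, 15:35-20:10.
Noa ∩ Finn ∩ Chen: 06:50-07:00, 08:00-09:40, 15:35-20:10.
Noa ∩ Finn ∩ Chen ∩ Vera: 08:00-09:40, 15:45-16:25, 17:25-20:10.
Noa ∩ Finn ∩ Chen ∩ Vera ∩ Yosef: 08:00-08:15, 15:45-16:25, 17:25-20:10.
Noa ∩ Finn ∩ Chen ∩ Vera ∩ Yosef ∩ Pita: 08:00-08:15, 15:45-16:25, 17:25-20:10.
Noa ∩ Finn ∩ Chen ∩ Vera ∩ Yosef ∩ Pita ∩ Sven: 08:00-08:15, 15:45-16:25, 17:25-20:10.

08:00-08:15, 15:45-16:25, 17:25-20:10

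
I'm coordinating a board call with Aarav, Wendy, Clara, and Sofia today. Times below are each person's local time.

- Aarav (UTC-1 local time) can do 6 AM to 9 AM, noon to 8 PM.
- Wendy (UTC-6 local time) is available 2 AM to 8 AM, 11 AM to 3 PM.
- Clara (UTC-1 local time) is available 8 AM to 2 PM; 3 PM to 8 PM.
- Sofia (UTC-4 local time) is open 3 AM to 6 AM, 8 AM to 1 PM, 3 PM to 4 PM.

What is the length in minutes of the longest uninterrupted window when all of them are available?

Aarav in UTC: 07:00-10:00, 13:00-21:00 (add 1h to convert from UTC-1).
Wendy in UTC: 08:00-14:00, 17:00-21:00 (add 6h to convert from UTC-6).
Clara in UTC: 09:00-15:00, 16:00-21:00 (add 1h to convert from UTC-1).
Sofia in UTC: 07:00-10:00, 12:00-17:00, 19:00-20:00 (add 4h to convert from UTC-4).
Aarav ∩ Wendy: 08:00-10:00, 13:00-14:00, 17:00-21:00.
Aarav ∩ Wendy ∩ Clara: 09:00-10:00, 13:00-14:00, 17:00-21:00.
Aarav ∩ Wendy ∩ Clara ∩ Sofia: 09:00-10:00, 13:00-14:00, 19:00-20:00.
The longest is 09:00-10:00 at 60 minutes.

60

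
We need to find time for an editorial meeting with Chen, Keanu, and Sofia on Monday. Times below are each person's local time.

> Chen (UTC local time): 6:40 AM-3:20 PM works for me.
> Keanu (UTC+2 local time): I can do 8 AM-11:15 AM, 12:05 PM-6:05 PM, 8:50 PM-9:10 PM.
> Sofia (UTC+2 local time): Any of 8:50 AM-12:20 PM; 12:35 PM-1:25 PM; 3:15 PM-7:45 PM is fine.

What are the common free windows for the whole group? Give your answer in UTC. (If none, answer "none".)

Chen in UTC: 06:40-15:20.
Keanu in UTC: 06:00-09:15, 10:05-16:05, 18:50-19:10 (subtract 2h to convert from UTC+2).
Sofia in UTC: 06:50-10:20, 10:35-11:25, 13:15-17:45 (subtract 2h to convert from UTC+2).
Chen ∩ Keanu: 06:40-09:15, 10:05-15:20.
Chen ∩ Keanu ∩ Sofia: 06:50-09:15, 10:05-10:20, 10:35-11:25, 13:15-15:20.

06:50-09:15, 10:05-10:20, 10:35-11:25, 13:15-15:20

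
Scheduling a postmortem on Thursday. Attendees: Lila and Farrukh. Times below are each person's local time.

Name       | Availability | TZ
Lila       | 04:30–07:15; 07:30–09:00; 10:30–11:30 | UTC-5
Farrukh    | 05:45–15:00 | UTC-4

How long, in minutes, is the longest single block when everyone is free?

150

Lila in UTC: 09:30-12:15, 12:30-14:00, 15:30-16:30 (add 5h to convert from UTC-5).
Farrukh in UTC: 09:45-19:00 (add 4h to convert from UTC-4).
Lila ∩ Farrukh: 09:45-12:15, 12:30-14:00, 15:30-16:30.
Those are the intersection windows.
The longest is 09:45-12:15 at 150 minutes.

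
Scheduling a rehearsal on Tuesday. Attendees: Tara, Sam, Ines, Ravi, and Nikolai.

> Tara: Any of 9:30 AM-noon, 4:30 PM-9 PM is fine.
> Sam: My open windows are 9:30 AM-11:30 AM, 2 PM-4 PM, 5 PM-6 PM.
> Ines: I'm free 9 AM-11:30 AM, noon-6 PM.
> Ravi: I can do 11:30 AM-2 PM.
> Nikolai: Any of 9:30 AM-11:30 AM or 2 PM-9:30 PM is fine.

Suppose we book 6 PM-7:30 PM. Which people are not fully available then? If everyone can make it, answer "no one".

Ines, Ravi, Sam

Tara: free for 18:00-19:30. Sam: not fully free for 18:00-19:30. Ines: not fully free for 18:00-19:30. Ravi: not fully free for 18:00-19:30. Nikolai: free for 18:00-19:30.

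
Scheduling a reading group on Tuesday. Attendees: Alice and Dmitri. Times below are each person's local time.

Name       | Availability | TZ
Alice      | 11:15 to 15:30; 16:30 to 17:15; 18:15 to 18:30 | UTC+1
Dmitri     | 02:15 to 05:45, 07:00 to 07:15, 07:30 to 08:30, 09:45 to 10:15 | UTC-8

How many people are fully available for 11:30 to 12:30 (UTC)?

2

Alice in UTC: 10:15-14:30, 15:30-16:15, 17:15-17:30 (subtract 1h to convert from UTC+1).
Dmitri in UTC: 10:15-13:45, 15:00-15:15, 15:30-16:30, 17:45-18:15 (add 8h to convert from UTC-8).
Alice and Dmitri can make the full 11:30-12:30 slot — that's 2.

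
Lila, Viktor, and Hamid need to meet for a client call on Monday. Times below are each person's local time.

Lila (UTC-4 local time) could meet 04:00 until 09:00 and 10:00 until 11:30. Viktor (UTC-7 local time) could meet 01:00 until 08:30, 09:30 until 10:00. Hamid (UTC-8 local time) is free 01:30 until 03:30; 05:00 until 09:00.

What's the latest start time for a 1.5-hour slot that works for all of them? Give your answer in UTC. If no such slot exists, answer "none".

14:00

Lila in UTC: 08:00-13:00, 14:00-15:30 (add 4h to convert from UTC-4).
Viktor in UTC: 08:00-15:30, 16:30-17:00 (add 7h to convert from UTC-7).
Hamid in UTC: 09:30-11:30, 13:00-17:00 (add 8h to convert from UTC-8).
Lila ∩ Viktor: 08:00-13:00, 14:00-15:30.
Lila ∩ Viktor ∩ Hamid: 09:30-11:30, 14:00-15:30.
The last common window of at least 90 minutes is 14:00-15:30; a 90-minute meeting can start as late as 14:00 and still end by 15:30.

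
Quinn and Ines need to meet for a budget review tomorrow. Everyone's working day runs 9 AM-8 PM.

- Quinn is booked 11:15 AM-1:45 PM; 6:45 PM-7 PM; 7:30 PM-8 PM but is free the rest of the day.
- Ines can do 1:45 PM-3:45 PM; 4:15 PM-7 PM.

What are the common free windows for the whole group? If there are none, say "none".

13:45-15:45, 16:15-18:45

Quinn free: 09:00-11:15, 13:45-18:45, 19:00-19:30 (invert busy blocks within the working day).
Ines free: 13:45-15:45, 16:15-19:00.
Quinn ∩ Ines: 13:45-15:45, 16:15-18:45.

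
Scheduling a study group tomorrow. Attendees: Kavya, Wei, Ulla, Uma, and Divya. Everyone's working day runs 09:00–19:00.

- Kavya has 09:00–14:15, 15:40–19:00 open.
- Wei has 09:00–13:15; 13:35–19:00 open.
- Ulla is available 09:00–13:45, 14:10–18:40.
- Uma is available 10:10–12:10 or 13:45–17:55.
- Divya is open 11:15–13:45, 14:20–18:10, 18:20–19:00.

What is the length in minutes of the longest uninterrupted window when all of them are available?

Kavya ∩ Wei: 09:00-13:15, 13:35-14:15, 15:40-19:00.
Kavya ∩ Wei ∩ Ulla: 09:00-13:15, 13:35-13:45, 14:10-14:15, 15:40-18:40.
Kavya ∩ Wei ∩ Ulla ∩ Uma: 10:10-12:10, 14:10-14:15, 15:40-17:55.
Kavya ∩ Wei ∩ Ulla ∩ Uma ∩ Divya: 11:15-12:10, 15:40-17:55.
The longest is 15:40-17:55 at 135 minutes.

135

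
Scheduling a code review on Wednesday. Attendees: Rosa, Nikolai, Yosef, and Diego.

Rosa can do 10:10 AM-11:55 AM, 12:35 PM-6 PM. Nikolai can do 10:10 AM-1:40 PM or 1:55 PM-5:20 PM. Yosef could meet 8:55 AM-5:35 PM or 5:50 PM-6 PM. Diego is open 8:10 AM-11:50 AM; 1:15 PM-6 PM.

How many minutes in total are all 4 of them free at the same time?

Rosa ∩ Nikolai: 10:10-11:55, 12:35-13:40, 13:55-17:20.
Rosa ∩ Nikolai ∩ Yosef: 10:10-11:55, 12:35-13:40, 13:55-17:20.
Rosa ∩ Nikolai ∩ Yosef ∩ Diego: 10:10-11:50, 13:15-13:40, 13:55-17:20.
So the common availability across everyone is 10:10-11:50, 13:15-13:40, 13:55-17:20.
Summing the common windows: 100 + 25 + 205 = 330 minutes.

330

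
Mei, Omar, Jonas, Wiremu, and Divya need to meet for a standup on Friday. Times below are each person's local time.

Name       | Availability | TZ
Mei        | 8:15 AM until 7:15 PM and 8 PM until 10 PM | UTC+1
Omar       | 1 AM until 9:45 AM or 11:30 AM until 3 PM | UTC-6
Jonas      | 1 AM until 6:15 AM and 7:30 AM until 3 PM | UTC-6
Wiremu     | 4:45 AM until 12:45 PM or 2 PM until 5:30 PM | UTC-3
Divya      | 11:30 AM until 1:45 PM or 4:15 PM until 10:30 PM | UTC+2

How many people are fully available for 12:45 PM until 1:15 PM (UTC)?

3

Mei in UTC: 07:15-18:15, 19:00-21:00 (subtract 1h to convert from UTC+1).
Omar in UTC: 07:00-15:45, 17:30-21:00 (add 6h to convert from UTC-6).
Jonas in UTC: 07:00-12:15, 13:30-21:00 (add 6h to convert from UTC-6).
Wiremu in UTC: 07:45-15:45, 17:00-20:30 (add 3h to convert from UTC-3).
Divya in UTC: 09:30-11:45, 14:15-20:30 (subtract 2h to convert from UTC+2).
Mei, Omar, and Wiremu can make the full 12:45-13:15 slot — that's 3.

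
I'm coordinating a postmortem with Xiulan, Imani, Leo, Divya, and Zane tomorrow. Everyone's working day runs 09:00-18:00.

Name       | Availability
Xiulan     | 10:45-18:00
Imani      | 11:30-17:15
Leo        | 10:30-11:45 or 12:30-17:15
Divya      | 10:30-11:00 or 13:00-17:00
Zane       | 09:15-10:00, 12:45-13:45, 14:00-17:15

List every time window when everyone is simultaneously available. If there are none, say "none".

13:00-13:45, 14:00-17:00

Xiulan ∩ Imani: 11:30-17:15.
Xiulan ∩ Imani ∩ Leo: 11:30-11:45, 12:30-17:15.
Xiulan ∩ Imani ∩ Leo ∩ Divya: 13:00-17:00.
Xiulan ∩ Imani ∩ Leo ∩ Divya ∩ Zane: 13:00-13:45, 14:00-17:00.
So the common availability across everyone is 13:00-13:45, 14:00-17:00.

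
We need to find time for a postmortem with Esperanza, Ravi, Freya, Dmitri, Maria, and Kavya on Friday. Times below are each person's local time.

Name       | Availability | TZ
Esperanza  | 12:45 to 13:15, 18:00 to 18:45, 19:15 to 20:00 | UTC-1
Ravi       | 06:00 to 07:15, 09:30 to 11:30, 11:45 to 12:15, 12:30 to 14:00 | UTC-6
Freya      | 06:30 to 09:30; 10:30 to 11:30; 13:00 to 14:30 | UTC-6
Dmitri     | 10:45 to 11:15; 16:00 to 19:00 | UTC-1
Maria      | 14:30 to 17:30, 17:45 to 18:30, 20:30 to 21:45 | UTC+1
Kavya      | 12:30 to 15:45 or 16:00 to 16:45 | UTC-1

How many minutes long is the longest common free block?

0

Esperanza in UTC: 13:45-14:15, 19:00-19:45, 20:15-21:00 (add 1h to convert from UTC-1).
Ravi in UTC: 12:00-13:15, 15:30-17:30, 17:45-18:15, 18:30-20:00 (add 6h to convert from UTC-6).
Freya in UTC: 12:30-15:30, 16:30-17:30, 19:00-20:30 (add 6h to convert from UTC-6).
Dmitri in UTC: 11:45-12:15, 17:00-20:00 (add 1h to convert from UTC-1).
Maria in UTC: 13:30-16:30, 16:45-17:30, 19:30-20:45 (subtract 1h to convert from UTC+1).
Kavya in UTC: 13:30-16:45, 17:00-17:45 (add 1h to convert from UTC-1).
Esperanza ∩ Ravi: 19:00-19:45.
Esperanza ∩ Ravi ∩ Freya: 19:00-19:45.
Esperanza ∩ Ravi ∩ Freya ∩ Dmitri: 19:00-19:45.
Esperanza ∩ Ravi ∩ Freya ∩ Dmitri ∩ Maria: 19:30-19:45.
Esperanza ∩ Ravi ∩ Freya ∩ Dmitri ∩ Maria ∩ Kavya: ∅.
There is no time when everyone is free.
No common window exists, so the longest block is 0 minutes.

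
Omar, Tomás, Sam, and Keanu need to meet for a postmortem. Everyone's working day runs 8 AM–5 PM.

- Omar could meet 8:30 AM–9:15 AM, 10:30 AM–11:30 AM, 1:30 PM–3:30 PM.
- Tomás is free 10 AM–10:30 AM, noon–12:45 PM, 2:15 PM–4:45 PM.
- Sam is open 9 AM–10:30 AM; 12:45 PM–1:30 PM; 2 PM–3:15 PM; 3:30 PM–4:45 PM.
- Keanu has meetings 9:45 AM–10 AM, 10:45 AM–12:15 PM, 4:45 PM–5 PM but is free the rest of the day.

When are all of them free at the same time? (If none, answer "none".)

Omar free: 08:30-09:15, 10:30-11:30, 13:30-15:30.
Tomás free: 10:00-10:30, 12:00-12:45, 14:15-16:45.
Sam free: 09:00-10:30, 12:45-13:30, 14:00-15:15, 15:30-16:45.
Keanu free: 08:00-09:45, 10:00-10:45, 12:15-16:45 (invert busy blocks within the working day).
Omar ∩ Tomás: 14:15-15:30.
Omar ∩ Tomás ∩ Sam: 14:15-15:15.
Omar ∩ Tomás ∩ Sam ∩ Keanu: 14:15-15:15.

14:15-15:15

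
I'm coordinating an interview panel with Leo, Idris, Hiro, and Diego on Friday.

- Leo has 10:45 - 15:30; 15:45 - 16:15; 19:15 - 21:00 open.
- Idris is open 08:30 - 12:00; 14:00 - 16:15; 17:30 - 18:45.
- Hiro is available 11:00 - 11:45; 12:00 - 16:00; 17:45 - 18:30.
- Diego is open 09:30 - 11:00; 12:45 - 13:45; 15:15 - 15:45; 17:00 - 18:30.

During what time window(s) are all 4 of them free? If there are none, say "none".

15:15-15:30

Leo ∩ Idris: 10:45-12:00, 14:00-15:30, 15:45-16:15.
Leo ∩ Idris ∩ Hiro: 11:00-11:45, 14:00-15:30, 15:45-16:00.
Leo ∩ Idris ∩ Hiro ∩ Diego: 15:15-15:30.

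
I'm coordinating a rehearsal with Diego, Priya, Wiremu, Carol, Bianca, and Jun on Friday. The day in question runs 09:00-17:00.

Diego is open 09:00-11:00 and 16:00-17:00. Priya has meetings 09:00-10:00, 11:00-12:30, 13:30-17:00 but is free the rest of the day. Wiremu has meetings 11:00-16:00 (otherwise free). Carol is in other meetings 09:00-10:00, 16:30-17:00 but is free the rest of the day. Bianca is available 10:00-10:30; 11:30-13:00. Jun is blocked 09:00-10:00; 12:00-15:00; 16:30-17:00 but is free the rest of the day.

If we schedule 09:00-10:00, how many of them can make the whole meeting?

2

Diego free: 09:00-11:00, 16:00-17:00.
Priya free: 10:00-11:00, 12:30-13:30 (invert busy blocks within the working day).
Wiremu free: 09:00-11:00, 16:00-17:00 (invert busy blocks within the working day).
Carol free: 10:00-16:30 (invert busy blocks within the working day).
Bianca free: 10:00-10:30, 11:30-13:00.
Jun free: 10:00-12:00, 15:00-16:30 (invert busy blocks within the working day).
Diego and Wiremu can make the full 09:00-10:00 slot — that's 2.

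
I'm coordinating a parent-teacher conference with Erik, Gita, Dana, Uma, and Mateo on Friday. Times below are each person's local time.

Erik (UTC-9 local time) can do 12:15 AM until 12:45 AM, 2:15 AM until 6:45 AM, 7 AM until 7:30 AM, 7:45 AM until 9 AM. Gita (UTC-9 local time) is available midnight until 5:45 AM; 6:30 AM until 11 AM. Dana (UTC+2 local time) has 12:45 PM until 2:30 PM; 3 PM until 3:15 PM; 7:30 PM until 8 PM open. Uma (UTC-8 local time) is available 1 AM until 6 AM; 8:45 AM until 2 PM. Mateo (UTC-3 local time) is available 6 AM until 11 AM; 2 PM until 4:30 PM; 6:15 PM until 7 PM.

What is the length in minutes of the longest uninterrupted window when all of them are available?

75

Erik in UTC: 09:15-09:45, 11:15-15:45, 16:00-16:30, 16:45-18:00 (add 9h to convert from UTC-9).
Gita in UTC: 09:00-14:45, 15:30-20:00 (add 9h to convert from UTC-9).
Dana in UTC: 10:45-12:30, 13:00-13:15, 17:30-18:00 (subtract 2h to convert from UTC+2).
Uma in UTC: 09:00-14:00, 16:45-22:00 (add 8h to convert from UTC-8).
Mateo in UTC: 09:00-14:00, 17:00-19:30, 21:15-22:00 (add 3h to convert from UTC-3).
Erik ∩ Gita: 09:15-09:45, 11:15-14:45, 15:30-15:45, 16:00-16:30, 16:45-18:00.
Erik ∩ Gita ∩ Dana: 11:15-12:30, 13:00-13:15, 17:30-18:00.
Erik ∩ Gita ∩ Dana ∩ Uma: 11:15-12:30, 13:00-13:15, 17:30-18:00.
Erik ∩ Gita ∩ Dana ∩ Uma ∩ Mateo: 11:15-12:30, 13:00-13:15, 17:30-18:00.
The longest is 11:15-12:30 at 75 minutes.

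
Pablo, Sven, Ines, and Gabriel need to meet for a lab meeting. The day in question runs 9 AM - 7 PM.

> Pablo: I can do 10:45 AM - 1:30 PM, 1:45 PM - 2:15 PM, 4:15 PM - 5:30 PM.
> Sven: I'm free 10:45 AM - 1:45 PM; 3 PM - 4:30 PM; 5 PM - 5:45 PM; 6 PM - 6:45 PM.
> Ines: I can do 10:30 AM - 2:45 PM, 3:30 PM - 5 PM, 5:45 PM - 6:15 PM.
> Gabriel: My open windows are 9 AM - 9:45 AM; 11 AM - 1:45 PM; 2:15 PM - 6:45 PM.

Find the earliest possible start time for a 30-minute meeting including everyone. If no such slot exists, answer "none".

11:00

Pablo ∩ Sven: 10:45-13:30, 16:15-16:30, 17:00-17:30.
Pablo ∩ Sven ∩ Ines: 10:45-13:30, 16:15-16:30.
Pablo ∩ Sven ∩ Ines ∩ Gabriel: 11:00-13:30, 16:15-16:30.
The first common window of at least 30 minutes is 11:00-13:30, so the earliest start is 11:00.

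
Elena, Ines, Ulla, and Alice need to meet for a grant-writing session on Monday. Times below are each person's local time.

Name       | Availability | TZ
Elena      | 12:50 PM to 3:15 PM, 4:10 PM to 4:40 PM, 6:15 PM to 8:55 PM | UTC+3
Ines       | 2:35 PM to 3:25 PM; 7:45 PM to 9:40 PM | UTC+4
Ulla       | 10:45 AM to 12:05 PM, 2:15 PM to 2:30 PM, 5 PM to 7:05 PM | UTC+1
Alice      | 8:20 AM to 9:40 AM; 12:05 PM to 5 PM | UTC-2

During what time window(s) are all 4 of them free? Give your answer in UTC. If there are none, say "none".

Elena in UTC: 09:50-12:15, 13:10-13:40, 15:15-17:55 (subtract 3h to convert from UTC+3).
Ines in UTC: 10:35-11:25, 15:45-17:40 (subtract 4h to convert from UTC+4).
Ulla in UTC: 09:45-11:05, 13:15-13:30, 16:00-18:05 (subtract 1h to convert from UTC+1).
Alice in UTC: 10:20-11:40, 14:05-19:00 (add 2h to convert from UTC-2).
Elena ∩ Ines: 10:35-11:25, 15:45-17:40.
Elena ∩ Ines ∩ Ulla: 10:35-11:05, 16:00-17:40.
Elena ∩ Ines ∩ Ulla ∩ Alice: 10:35-11:05, 16:00-17:40.

10:35-11:05, 16:00-17:40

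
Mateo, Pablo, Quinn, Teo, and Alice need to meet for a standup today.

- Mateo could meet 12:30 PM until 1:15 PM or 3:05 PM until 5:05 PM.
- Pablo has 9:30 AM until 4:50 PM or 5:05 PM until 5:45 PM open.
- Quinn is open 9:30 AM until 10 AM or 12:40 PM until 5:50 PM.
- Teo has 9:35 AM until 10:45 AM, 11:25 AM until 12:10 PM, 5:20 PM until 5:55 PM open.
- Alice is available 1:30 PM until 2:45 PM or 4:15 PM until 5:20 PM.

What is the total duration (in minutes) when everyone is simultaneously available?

Mateo ∩ Pablo: 12:30-13:15, 15:05-16:50.
Mateo ∩ Pablo ∩ Quinn: 12:40-13:15, 15:05-16:50.
Mateo ∩ Pablo ∩ Quinn ∩ Teo: ∅.
Mateo ∩ Pablo ∩ Quinn ∩ Teo ∩ Alice: ∅.
There is no time when everyone is free.
There is no common window, so the total is 0 minutes.

0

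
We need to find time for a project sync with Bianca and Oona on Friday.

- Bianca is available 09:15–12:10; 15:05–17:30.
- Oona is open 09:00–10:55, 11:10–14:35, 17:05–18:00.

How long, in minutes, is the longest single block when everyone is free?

Bianca ∩ Oona: 09:15-10:55, 11:10-12:10, 17:05-17:30.
Those are the intersection windows.
The longest is 09:15-10:55 at 100 minutes.

100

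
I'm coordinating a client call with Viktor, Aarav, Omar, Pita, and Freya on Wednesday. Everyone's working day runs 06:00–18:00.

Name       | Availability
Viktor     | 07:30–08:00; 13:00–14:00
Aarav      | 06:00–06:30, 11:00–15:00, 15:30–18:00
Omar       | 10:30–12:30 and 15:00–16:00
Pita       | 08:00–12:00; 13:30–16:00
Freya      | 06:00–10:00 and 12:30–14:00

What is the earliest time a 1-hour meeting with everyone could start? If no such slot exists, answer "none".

none

Viktor ∩ Aarav: 13:00-14:00.
Viktor ∩ Aarav ∩ Omar: ∅.
Viktor ∩ Aarav ∩ Omar ∩ Pita: ∅.
Viktor ∩ Aarav ∩ Omar ∩ Pita ∩ Freya: ∅.
There is no time when everyone is free.
No common window is at least 60 minutes long.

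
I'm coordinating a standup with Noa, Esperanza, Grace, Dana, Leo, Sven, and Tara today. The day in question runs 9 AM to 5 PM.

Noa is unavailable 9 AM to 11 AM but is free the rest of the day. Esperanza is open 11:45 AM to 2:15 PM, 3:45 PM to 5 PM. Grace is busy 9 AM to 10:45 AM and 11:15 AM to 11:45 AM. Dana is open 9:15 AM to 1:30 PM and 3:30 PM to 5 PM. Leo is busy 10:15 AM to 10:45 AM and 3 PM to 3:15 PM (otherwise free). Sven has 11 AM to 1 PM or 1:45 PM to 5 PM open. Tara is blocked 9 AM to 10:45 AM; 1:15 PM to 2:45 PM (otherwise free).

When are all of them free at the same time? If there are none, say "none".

Noa free: 11:00-17:00 (invert busy blocks within the working day).
Esperanza free: 11:45-14:15, 15:45-17:00.
Grace free: 10:45-11:15, 11:45-17:00 (invert busy blocks within the working day).
Dana free: 09:15-13:30, 15:30-17:00.
Leo free: 09:00-10:15, 10:45-15:00, 15:15-17:00 (invert busy blocks within the working day).
Sven free: 11:00-13:00, 13:45-17:00.
Tara free: 10:45-13:15, 14:45-17:00 (invert busy blocks within the working day).
Noa ∩ Esperanza: 11:45-14:15, 15:45-17:00.
Noa ∩ Esperanza ∩ Grace: 11:45-14:15, 15:45-17:00.
Noa ∩ Esperanza ∩ Grace ∩ Dana: 11:45-13:30, 15:45-17:00.
Noa ∩ Esperanza ∩ Grace ∩ Dana ∩ Leo: 11:45-13:30, 15:45-17:00.
Noa ∩ Esperanza ∩ Grace ∩ Dana ∩ Leo ∩ Sven: 11:45-13:00, 15:45-17:00.
Noa ∩ Esperanza ∩ Grace ∩ Dana ∩ Leo ∩ Sven ∩ Tara: 11:45-13:00, 15:45-17:00.
So the common availability across everyone is 11:45-13:00, 15:45-17:00.

11:45-13:00, 15:45-17:00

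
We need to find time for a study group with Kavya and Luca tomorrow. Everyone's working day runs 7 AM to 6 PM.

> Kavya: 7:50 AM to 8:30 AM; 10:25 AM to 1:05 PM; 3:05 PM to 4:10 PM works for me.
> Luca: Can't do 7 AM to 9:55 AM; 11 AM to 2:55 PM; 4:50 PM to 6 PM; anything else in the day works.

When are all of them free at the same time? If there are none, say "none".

Kavya free: 07:50-08:30, 10:25-13:05, 15:05-16:10.
Luca free: 09:55-11:00, 14:55-16:50 (invert busy blocks within the working day).
Kavya ∩ Luca: 10:25-11:00, 15:05-16:10.
Those are the intersection windows.

10:25-11:00, 15:05-16:10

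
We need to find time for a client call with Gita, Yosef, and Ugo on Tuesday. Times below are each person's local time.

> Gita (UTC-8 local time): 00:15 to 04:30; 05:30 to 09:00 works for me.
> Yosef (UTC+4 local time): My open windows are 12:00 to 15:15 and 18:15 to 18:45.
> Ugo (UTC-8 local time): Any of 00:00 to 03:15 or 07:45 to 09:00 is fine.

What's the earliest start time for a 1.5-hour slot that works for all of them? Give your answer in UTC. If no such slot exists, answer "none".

Gita in UTC: 08:15-12:30, 13:30-17:00 (add 8h to convert from UTC-8).
Yosef in UTC: 08:00-11:15, 14:15-14:45 (subtract 4h to convert from UTC+4).
Ugo in UTC: 08:00-11:15, 15:45-17:00 (add 8h to convert from UTC-8).
Gita ∩ Yosef: 08:15-11:15, 14:15-14:45.
Gita ∩ Yosef ∩ Ugo: 08:15-11:15.
So the common availability across everyone is 08:15-11:15.
The first common window of at least 90 minutes is 08:15-11:15, so the earliest start is 08:15.

08:15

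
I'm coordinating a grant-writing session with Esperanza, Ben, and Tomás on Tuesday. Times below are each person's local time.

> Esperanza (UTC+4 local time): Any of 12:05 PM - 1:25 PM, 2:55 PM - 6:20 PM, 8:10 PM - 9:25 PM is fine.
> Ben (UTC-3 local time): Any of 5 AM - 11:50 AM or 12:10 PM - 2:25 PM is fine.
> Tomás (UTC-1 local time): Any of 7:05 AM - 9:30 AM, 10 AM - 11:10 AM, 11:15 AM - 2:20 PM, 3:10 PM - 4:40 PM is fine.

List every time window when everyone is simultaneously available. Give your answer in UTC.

Esperanza in UTC: 08:05-09:25, 10:55-14:20, 16:10-17:25 (subtract 4h to convert from UTC+4).
Ben in UTC: 08:00-14:50, 15:10-17:25 (add 3h to convert from UTC-3).
Tomás in UTC: 08:05-10:30, 11:00-12:10, 12:15-15:20, 16:10-17:40 (add 1h to convert from UTC-1).
Esperanza ∩ Ben: 08:05-09:25, 10:55-14:20, 16:10-17:25.
Esperanza ∩ Ben ∩ Tomás: 08:05-09:25, 11:00-12:10, 12:15-14:20, 16:10-17:25.

08:05-09:25, 11:00-12:10, 12:15-14:20, 16:10-17:25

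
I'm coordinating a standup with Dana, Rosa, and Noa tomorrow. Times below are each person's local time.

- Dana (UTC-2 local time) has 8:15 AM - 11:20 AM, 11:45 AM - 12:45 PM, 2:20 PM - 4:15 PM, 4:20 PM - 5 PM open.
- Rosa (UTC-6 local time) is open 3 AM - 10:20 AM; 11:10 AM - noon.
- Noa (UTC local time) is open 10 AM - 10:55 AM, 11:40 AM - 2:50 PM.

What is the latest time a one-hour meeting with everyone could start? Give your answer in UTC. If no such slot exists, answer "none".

Dana in UTC: 10:15-13:20, 13:45-14:45, 16:20-18:15, 18:20-19:00 (add 2h to convert from UTC-2).
Rosa in UTC: 09:00-16:20, 17:10-18:00 (add 6h to convert from UTC-6).
Noa in UTC: 10:00-10:55, 11:40-14:50.
Dana ∩ Rosa: 10:15-13:20, 13:45-14:45, 17:10-18:00.
Dana ∩ Rosa ∩ Noa: 10:15-10:55, 11:40-13:20, 13:45-14:45.
So the common availability across everyone is 10:15-10:55, 11:40-13:20, 13:45-14:45.
The last common window of at least 60 minutes is 13:45-14:45; a 60-minute meeting can start as late as 13:45 and still end by 14:45.

13:45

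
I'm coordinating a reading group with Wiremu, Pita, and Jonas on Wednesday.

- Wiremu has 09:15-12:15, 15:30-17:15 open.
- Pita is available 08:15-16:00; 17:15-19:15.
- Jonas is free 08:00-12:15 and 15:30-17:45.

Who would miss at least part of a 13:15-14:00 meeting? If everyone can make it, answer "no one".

Jonas, Wiremu

Wiremu: not fully free for 13:15-14:00. Pita: free for 13:15-14:00. Jonas: not fully free for 13:15-14:00.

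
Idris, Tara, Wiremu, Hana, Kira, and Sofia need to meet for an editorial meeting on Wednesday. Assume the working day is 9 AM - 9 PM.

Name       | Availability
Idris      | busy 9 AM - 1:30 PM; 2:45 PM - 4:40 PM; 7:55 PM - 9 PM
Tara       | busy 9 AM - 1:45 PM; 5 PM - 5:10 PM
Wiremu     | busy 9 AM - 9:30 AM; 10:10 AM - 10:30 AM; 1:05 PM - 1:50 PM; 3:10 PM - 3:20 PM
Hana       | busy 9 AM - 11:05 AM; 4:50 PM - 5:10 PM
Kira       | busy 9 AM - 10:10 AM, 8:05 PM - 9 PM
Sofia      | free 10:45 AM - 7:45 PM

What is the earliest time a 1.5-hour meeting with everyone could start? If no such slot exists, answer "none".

Idris free: 13:30-14:45, 16:40-19:55 (invert busy blocks within the working day).
Tara free: 13:45-17:00, 17:10-21:00 (invert busy blocks within the working day).
Wiremu free: 09:30-10:10, 10:30-13:05, 13:50-15:10, 15:20-21:00 (invert busy blocks within the working day).
Hana free: 11:05-16:50, 17:10-21:00 (invert busy blocks within the working day).
Kira free: 10:10-20:05 (invert busy blocks within the working day).
Sofia free: 10:45-19:45.
Idris ∩ Tara: 13:45-14:45, 16:40-17:00, 17:10-19:55.
Idris ∩ Tara ∩ Wiremu: 13:50-14:45, 16:40-17:00, 17:10-19:55.
Idris ∩ Tara ∩ Wiremu ∩ Hana: 13:50-14:45, 16:40-16:50, 17:10-19:55.
Idris ∩ Tara ∩ Wiremu ∩ Hana ∩ Kira: 13:50-14:45, 16:40-16:50, 17:10-19:55.
Idris ∩ Tara ∩ Wiremu ∩ Hana ∩ Kira ∩ Sofia: 13:50-14:45, 16:40-16:50, 17:10-19:45.
Those are the intersection windows.
The first common window of at least 90 minutes is 17:10-19:45, so the earliest start is 17:10.

17:10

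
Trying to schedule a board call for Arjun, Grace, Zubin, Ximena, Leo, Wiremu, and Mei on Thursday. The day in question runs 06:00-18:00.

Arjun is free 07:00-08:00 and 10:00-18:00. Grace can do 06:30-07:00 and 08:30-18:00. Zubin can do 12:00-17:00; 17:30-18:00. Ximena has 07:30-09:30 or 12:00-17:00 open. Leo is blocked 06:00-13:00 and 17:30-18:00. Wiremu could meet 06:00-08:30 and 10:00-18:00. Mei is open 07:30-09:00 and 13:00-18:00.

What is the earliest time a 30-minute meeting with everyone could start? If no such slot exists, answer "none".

Arjun free: 07:00-08:00, 10:00-18:00.
Grace free: 06:30-07:00, 08:30-18:00.
Zubin free: 12:00-17:00, 17:30-18:00.
Ximena free: 07:30-09:30, 12:00-17:00.
Leo free: 13:00-17:30 (invert busy blocks within the working day).
Wiremu free: 06:00-08:30, 10:00-18:00.
Mei free: 07:30-09:00, 13:00-18:00.
Arjun ∩ Grace: 10:00-18:00.
Arjun ∩ Grace ∩ Zubin: 12:00-17:00, 17:30-18:00.
Arjun ∩ Grace ∩ Zubin ∩ Ximena: 12:00-17:00.
Arjun ∩ Grace ∩ Zubin ∩ Ximena ∩ Leo: 13:00-17:00.
Arjun ∩ Grace ∩ Zubin ∩ Ximena ∩ Leo ∩ Wiremu: 13:00-17:00.
Arjun ∩ Grace ∩ Zubin ∩ Ximena ∩ Leo ∩ Wiremu ∩ Mei: 13:00-17:00.
Those are the intersection windows.
The first common window of at least 30 minutes is 13:00-17:00, so the earliest start is 13:00.

13:00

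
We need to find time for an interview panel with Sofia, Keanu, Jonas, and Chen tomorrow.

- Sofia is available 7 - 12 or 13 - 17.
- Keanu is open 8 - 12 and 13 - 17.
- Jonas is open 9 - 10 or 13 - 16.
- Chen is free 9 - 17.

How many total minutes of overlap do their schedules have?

240

Sofia ∩ Keanu: 08:00-12:00, 13:00-17:00.
Sofia ∩ Keanu ∩ Jonas: 09:00-10:00, 13:00-16:00.
Sofia ∩ Keanu ∩ Jonas ∩ Chen: 09:00-10:00, 13:00-16:00.
Summing the common windows: 60 + 180 = 240 minutes.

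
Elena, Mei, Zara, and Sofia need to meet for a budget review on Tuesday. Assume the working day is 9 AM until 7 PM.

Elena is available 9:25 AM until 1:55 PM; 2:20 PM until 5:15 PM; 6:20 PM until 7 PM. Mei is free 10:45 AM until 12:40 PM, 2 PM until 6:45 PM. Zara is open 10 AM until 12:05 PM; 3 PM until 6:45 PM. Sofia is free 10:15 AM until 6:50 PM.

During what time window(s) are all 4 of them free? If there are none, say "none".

Elena ∩ Mei: 10:45-12:40, 14:20-17:15, 18:20-18:45.
Elena ∩ Mei ∩ Zara: 10:45-12:05, 15:00-17:15, 18:20-18:45.
Elena ∩ Mei ∩ Zara ∩ Sofia: 10:45-12:05, 15:00-17:15, 18:20-18:45.
So the common availability across everyone is 10:45-12:05, 15:00-17:15, 18:20-18:45.

10:45-12:05, 15:00-17:15, 18:20-18:45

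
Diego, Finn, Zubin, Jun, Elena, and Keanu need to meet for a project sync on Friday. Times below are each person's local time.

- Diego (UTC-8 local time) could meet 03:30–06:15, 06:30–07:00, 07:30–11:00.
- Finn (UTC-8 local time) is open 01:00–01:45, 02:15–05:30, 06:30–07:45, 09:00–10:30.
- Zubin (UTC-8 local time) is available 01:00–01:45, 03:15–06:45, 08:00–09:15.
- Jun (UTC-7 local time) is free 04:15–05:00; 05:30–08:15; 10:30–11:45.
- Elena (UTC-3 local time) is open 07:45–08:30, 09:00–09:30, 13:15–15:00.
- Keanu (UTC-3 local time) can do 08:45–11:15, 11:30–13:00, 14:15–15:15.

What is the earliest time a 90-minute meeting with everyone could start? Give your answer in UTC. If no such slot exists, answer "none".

none

Diego in UTC: 11:30-14:15, 14:30-15:00, 15:30-19:00 (add 8h to convert from UTC-8).
Finn in UTC: 09:00-09:45, 10:15-13:30, 14:30-15:45, 17:00-18:30 (add 8h to convert from UTC-8).
Zubin in UTC: 09:00-09:45, 11:15-14:45, 16:00-17:15 (add 8h to convert from UTC-8).
Jun in UTC: 11:15-12:00, 12:30-15:15, 17:30-18:45 (add 7h to convert from UTC-7).
Elena in UTC: 10:45-11:30, 12:00-12:30, 16:15-18:00 (add 3h to convert from UTC-3).
Keanu in UTC: 11:45-14:15, 14:30-16:00, 17:15-18:15 (add 3h to convert from UTC-3).
Diego ∩ Finn: 11:30-13:30, 14:30-15:00, 15:30-15:45, 17:00-18:30.
Diego ∩ Finn ∩ Zubin: 11:30-13:30, 14:30-14:45, 17:00-17:15.
Diego ∩ Finn ∩ Zubin ∩ Jun: 11:30-12:00, 12:30-13:30, 14:30-14:45.
Diego ∩ Finn ∩ Zubin ∩ Jun ∩ Elena: ∅.
Diego ∩ Finn ∩ Zubin ∩ Jun ∩ Elena ∩ Keanu: ∅.
There is no time when everyone is free.
No common window is at least 90 minutes long.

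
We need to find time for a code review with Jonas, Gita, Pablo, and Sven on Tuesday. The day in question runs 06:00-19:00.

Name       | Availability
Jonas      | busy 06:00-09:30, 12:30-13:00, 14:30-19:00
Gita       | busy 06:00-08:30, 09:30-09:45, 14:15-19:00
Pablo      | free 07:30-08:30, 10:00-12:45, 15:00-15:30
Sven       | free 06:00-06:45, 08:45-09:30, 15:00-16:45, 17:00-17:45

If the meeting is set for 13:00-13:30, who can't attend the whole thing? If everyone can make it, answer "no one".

Pablo, Sven

Jonas free: 09:30-12:30, 13:00-14:30 (invert busy blocks within the working day).
Gita free: 08:30-09:30, 09:45-14:15 (invert busy blocks within the working day).
Pablo free: 07:30-08:30, 10:00-12:45, 15:00-15:30.
Sven free: 06:00-06:45, 08:45-09:30, 15:00-16:45, 17:00-17:45.
Jonas: free for 13:00-13:30. Gita: free for 13:00-13:30. Pablo: not fully free for 13:00-13:30. Sven: not fully free for 13:00-13:30.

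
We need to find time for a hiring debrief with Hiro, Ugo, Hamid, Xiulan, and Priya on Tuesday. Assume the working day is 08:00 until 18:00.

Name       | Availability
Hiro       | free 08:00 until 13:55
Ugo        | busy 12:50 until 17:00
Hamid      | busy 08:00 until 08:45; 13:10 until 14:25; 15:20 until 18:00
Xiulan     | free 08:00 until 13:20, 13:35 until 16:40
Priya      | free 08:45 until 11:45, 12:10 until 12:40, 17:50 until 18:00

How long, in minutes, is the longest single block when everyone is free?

180

Hiro free: 08:00-13:55.
Ugo free: 08:00-12:50, 17:00-18:00 (invert busy blocks within the working day).
Hamid free: 08:45-13:10, 14:25-15:20 (invert busy blocks within the working day).
Xiulan free: 08:00-13:20, 13:35-16:40.
Priya free: 08:45-11:45, 12:10-12:40, 17:50-18:00.
Hiro ∩ Ugo: 08:00-12:50.
Hiro ∩ Ugo ∩ Hamid: 08:45-12:50.
Hiro ∩ Ugo ∩ Hamid ∩ Xiulan: 08:45-12:50.
Hiro ∩ Ugo ∩ Hamid ∩ Xiulan ∩ Priya: 08:45-11:45, 12:10-12:40.
The longest is 08:45-11:45 at 180 minutes.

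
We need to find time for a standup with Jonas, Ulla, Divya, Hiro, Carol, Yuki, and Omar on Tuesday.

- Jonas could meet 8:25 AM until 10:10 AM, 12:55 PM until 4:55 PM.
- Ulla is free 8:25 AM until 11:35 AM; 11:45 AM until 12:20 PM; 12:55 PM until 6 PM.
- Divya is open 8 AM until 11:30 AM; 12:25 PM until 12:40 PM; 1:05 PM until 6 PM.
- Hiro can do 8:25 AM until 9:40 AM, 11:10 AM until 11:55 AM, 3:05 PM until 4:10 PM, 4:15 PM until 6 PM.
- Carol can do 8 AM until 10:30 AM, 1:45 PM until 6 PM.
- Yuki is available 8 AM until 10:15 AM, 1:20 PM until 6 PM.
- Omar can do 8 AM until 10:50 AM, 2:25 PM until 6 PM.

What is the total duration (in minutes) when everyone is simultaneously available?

Jonas ∩ Ulla: 08:25-10:10, 12:55-16:55.
Jonas ∩ Ulla ∩ Divya: 08:25-10:10, 13:05-16:55.
Jonas ∩ Ulla ∩ Divya ∩ Hiro: 08:25-09:40, 15:05-16:10, 16:15-16:55.
Jonas ∩ Ulla ∩ Divya ∩ Hiro ∩ Carol: 08:25-09:40, 15:05-16:10, 16:15-16:55.
Jonas ∩ Ulla ∩ Divya ∩ Hiro ∩ Carol ∩ Yuki: 08:25-09:40, 15:05-16:10, 16:15-16:55.
Jonas ∩ Ulla ∩ Divya ∩ Hiro ∩ Carol ∩ Yuki ∩ Omar: 08:25-09:40, 15:05-16:10, 16:15-16:55.
Summing the common windows: 75 + 65 + 40 = 180 minutes.

180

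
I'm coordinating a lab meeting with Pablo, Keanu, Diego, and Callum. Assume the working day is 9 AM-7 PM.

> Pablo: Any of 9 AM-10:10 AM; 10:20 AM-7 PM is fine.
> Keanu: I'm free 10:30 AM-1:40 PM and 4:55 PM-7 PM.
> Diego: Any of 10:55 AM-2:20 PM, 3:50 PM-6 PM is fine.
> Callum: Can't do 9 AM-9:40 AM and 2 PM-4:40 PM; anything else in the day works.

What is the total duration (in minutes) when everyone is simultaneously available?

Pablo free: 09:00-10:10, 10:20-19:00.
Keanu free: 10:30-13:40, 16:55-19:00.
Diego free: 10:55-14:20, 15:50-18:00.
Callum free: 09:40-14:00, 16:40-19:00 (invert busy blocks within the working day).
Pablo ∩ Keanu: 10:30-13:40, 16:55-19:00.
Pablo ∩ Keanu ∩ Diego: 10:55-13:40, 16:55-18:00.
Pablo ∩ Keanu ∩ Diego ∩ Callum: 10:55-13:40, 16:55-18:00.
Summing the common windows: 165 + 65 = 230 minutes.

230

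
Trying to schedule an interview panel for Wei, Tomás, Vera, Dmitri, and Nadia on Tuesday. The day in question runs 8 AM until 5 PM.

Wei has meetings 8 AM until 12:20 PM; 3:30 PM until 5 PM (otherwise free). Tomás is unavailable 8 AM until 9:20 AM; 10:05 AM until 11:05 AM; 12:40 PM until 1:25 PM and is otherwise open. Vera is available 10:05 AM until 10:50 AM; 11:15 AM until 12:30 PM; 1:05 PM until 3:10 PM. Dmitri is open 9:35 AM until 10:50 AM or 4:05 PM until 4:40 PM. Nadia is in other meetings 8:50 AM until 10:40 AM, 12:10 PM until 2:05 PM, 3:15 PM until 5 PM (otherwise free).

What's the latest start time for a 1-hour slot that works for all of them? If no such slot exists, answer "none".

none

Wei free: 12:20-15:30 (invert busy blocks within the working day).
Tomás free: 09:20-10:05, 11:05-12:40, 13:25-17:00 (invert busy blocks within the working day).
Vera free: 10:05-10:50, 11:15-12:30, 13:05-15:10.
Dmitri free: 09:35-10:50, 16:05-16:40.
Nadia free: 08:00-08:50, 10:40-12:10, 14:05-15:15 (invert busy blocks within the working day).
Wei ∩ Tomás: 12:20-12:40, 13:25-15:30.
Wei ∩ Tomás ∩ Vera: 12:20-12:30, 13:25-15:10.
Wei ∩ Tomás ∩ Vera ∩ Dmitri: ∅.
Wei ∩ Tomás ∩ Vera ∩ Dmitri ∩ Nadia: ∅.
There is no time when everyone is free.
No common window is at least 60 minutes long.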